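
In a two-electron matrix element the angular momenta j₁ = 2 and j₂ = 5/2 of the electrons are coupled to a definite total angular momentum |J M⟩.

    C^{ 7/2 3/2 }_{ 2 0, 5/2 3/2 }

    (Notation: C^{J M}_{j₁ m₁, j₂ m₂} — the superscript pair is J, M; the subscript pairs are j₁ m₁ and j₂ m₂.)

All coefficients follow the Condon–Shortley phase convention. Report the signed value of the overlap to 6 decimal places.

−√(2/7) = -0.534522

j₁+j₂−J=1  J+j₁−j₂=3  J−j₁+j₂=4  j₁+j₂+J+1=9
(j₁±m₁, j₂±m₂, J±M) = (2,2,4,1,5,2)
P² = 512/7
sum k=0..1:
  [0] +1/48 = 1/48
  [1] −1/12 = -1/12
S = -1/16
C² = P²·S² = 2/7 ; C = -0.534522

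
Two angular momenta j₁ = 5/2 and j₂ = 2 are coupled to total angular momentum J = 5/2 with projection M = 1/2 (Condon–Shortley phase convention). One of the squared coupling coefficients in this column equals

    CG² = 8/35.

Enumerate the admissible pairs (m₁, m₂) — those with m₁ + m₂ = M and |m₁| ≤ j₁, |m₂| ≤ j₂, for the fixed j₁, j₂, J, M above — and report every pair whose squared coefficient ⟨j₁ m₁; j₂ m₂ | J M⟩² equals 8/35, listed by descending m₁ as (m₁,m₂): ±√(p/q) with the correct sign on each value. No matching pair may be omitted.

Admissible pairs with m₁+m₂ = M = 1/2: (-3/2,2), (-1/2,1), (1/2,0), (3/2,-1), (5/2,-2)
  (m₁,m₂)=(5/2,-2): CG² = 3/14, CG = +√(3/14)
  (m₁,m₂)=(3/2,-1): CG² = 6/35, CG = +√(6/35)
  (m₁,m₂)=(1/2,0): CG² = 8/35, CG = −√(8/35)   ← matches the target
  (m₁,m₂)=(-1/2,1): CG² = 0/1, CG = 0
  (m₁,m₂)=(-3/2,2): CG² = 27/70, CG = +√(27/70)
Pairs with CG² = 8/35: (1/2,0): −√(8/35)

(1/2,0): −√(8/35)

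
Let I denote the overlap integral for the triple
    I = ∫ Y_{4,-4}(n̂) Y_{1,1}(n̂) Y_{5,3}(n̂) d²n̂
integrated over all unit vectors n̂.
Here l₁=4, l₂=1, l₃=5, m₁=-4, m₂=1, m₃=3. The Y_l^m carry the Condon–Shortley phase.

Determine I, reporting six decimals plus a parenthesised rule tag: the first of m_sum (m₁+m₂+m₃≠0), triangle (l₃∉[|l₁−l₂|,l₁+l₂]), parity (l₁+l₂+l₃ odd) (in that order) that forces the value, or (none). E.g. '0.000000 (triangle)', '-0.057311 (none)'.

Checks pass: Σm=0; 10 even; l₃=5∈[3,5].
(2·4+1)(2·1+1)(2·5+1) = 297
Δ: 0! 8! 2! / 11! → 1/495
sum: t=0:+1/576 = 1/576
3j²(4 1 5; 0 0 0) = Δ·Π!·Σ² = 5/99  (sign -1)
sum: t=0:+1/80640 = 1/80640
3j²(4 1 5; -4 1 3) = Δ·Π!·Σ² = 1/495  (sign +1)
combine: 4πI² = 297·5/99·1/495 = 1/33
take √, sign -1: I = -0.04910640
No selection rule forces the value: the integral is nonzero (none).

-0.049106 (none)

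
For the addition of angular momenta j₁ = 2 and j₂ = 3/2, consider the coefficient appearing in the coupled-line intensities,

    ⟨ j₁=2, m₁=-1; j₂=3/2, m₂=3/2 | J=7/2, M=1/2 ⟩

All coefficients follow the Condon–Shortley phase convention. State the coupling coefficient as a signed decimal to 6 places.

+√(4/35) ≈ +0.338062

triangle: 0!·4!·3!/8! = 144/40320
(j±m)!: 1!·3!·3!·0!·4!·3! = 5184
prefactor² = (2J+1)·Δ·N² = 5184/35
  k=0: +1/(0!·0!·3!·3!·1!·0!) = 1/36
Σ = 1/36  ⇒  CG² = 5184/35·(1/36)² = 4/35
CG = +√(4/35) = +0.338062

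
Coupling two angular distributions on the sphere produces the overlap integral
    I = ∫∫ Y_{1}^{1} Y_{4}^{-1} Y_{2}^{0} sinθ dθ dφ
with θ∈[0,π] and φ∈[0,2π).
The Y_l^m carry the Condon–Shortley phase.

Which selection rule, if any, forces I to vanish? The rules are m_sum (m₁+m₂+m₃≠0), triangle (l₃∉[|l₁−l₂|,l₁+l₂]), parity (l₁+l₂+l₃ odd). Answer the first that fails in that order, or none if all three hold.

triangle

m₁+m₂+m₃ = 1 − 1 + 0 = 0  ✓
triangle: need |l₁−l₂| ≤ l₃ ≤ l₁+l₂ = [3,5]; l₃=2 is outside  ✗
parity: l₁+l₂+l₃ = 7 is odd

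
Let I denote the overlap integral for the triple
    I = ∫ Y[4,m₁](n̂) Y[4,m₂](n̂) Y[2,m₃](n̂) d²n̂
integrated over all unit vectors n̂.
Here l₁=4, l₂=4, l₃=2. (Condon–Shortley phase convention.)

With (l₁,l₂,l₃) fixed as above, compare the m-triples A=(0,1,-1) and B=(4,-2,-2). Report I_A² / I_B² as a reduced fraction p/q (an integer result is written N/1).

5/28

l's match ⇒ only the (l;m) 3-j factors differ between A and B.
A: triangle coeff Δ(4,4,2) = 1/13860; Σ_t [3,4]: t=3:−1/72 t=4:+1/96 = -1/288; (3j)²=1/462 [(4 4 2; 0 1 -1)], sign=+1
B: triangle coeff Δ(4,4,2) = 1/13860; Σ_t [0,0]: t=0:+1/2880 = 1/2880; (3j)²=2/165 [(4 4 2; 4 -2 -2)], sign=+1
I_A²/I_B² = (1/462)/(2/165) = 5/28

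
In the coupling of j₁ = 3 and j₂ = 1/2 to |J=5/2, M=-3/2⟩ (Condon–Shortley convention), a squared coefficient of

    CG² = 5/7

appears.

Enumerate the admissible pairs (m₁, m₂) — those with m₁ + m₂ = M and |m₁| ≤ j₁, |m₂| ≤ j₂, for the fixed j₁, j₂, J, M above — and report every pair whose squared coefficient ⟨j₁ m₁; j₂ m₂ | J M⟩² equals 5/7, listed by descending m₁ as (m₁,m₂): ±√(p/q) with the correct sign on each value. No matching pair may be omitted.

Admissible pairs with m₁+m₂ = M = -3/2: (-2,1/2), (-1,-1/2)
  (m₁,m₂)=(-1,-1/2): CG² = 2/7, CG = +√(2/7)
  (m₁,m₂)=(-2,1/2): CG² = 5/7, CG = −√(5/7)   ← matches the target
Pairs with CG² = 5/7: (-2,1/2): −√(5/7)

(-2,1/2): −√(5/7)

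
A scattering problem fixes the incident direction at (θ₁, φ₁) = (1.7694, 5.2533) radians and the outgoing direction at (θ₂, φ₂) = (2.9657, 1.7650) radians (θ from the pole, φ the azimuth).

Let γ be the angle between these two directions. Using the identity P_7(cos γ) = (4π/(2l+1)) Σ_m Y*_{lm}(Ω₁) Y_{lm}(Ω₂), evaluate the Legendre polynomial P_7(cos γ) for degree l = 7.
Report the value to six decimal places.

Addition theorem: P_7(cos γ) = (4π/15) Σ_m Y*_{lm}(Ω₁) Y_{lm}(Ω₂), m = −7…7:
  m=-7: (0.261544, -0.347794) × (0.000002, 0.000001) = (0.000001, -0.000001)  (running Σ = (0.000001, -0.000001))
  m=-6: (-0.325925, -0.033977) × (0.000021, -0.000049) = (-0.000008, 0.000015)  (running Σ = (-0.000008, 0.000014))
  m=-5: (-0.069463, -0.148690) × (-0.000577, -0.000394) = (-0.000019, 0.000113)  (running Σ = (-0.000026, 0.000128))
  m=-4: (-0.186353, 0.276617) × (-0.004639, 0.004560) = (-0.000397, -0.002133)  (running Σ = (-0.000423, -0.002005))
  m=-3: (-0.067400, -0.003504) × (0.023939, 0.036332) = (-0.001486, -0.002533)  (running Σ = (-0.001909, -0.004538))
  m=-2: (0.152381, 0.286392) × (0.186606, -0.076358) = (0.050304, 0.041807)  (running Σ = (0.048394, 0.037269))
  m=-1: (-0.015141, 0.025206) × (-0.111092, -0.564826) = (0.015919, 0.005752)  (running Σ = (0.064313, 0.043020))
  m=0: (0.320143, -0.000000) × (-0.667641, 0.000000) = (-0.213741, 0.000000)  (running Σ = (-0.149427, 0.043020))
  m=1: (0.015141, 0.025206) × (0.111092, -0.564826) = (0.015919, -0.005752)  (running Σ = (-0.133508, 0.037269))
  m=2: (0.152381, -0.286392) × (0.186606, 0.076358) = (0.050304, -0.041807)  (running Σ = (-0.083205, -0.004538))
  m=3: (0.067400, -0.003504) × (-0.023939, 0.036332) = (-0.001486, 0.002533)  (running Σ = (-0.084691, -0.002005))
  m=4: (-0.186353, -0.276617) × (-0.004639, -0.004560) = (-0.000397, 0.002133)  (running Σ = (-0.085088, 0.000128))
  m=5: (0.069463, -0.148690) × (0.000577, -0.000394) = (-0.000019, -0.000113)  (running Σ = (-0.085106, 0.000014))
  m=6: (-0.325925, 0.033977) × (0.000021, 0.000049) = (-0.000008, -0.000015)  (running Σ = (-0.085115, -0.000001))
  m=7: (-0.261544, -0.347794) × (-0.000002, 0.000001) = (0.000001, 0.000001)  (running Σ = (-0.085114, -0.000000))
Total Σ_m = (-0.085114, -0.000000). Multiply by 0.837758: (-0.071305, -0.000000). P_7(cos γ) = -0.071305

-0.071305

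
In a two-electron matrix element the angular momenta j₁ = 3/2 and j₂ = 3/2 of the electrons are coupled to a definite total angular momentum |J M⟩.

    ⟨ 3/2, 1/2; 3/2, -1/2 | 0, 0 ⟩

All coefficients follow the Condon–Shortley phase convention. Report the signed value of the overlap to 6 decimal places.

triangle: 3!*0!*0!/4! = 6/24
(j±m)!: 2!*1!*1!*2!*0!*0! = 4
prefactor² = (2J+1)*Δ*N² = 1
  k=1: −1/(1!*2!*0!*0!*0!*0!) = -1/2
Σ = -1/2  ⇒  CG² = 1*(-1/2)² = 1/4
CG = −√(1/4) = -0.500000

-0.500000  (= −√(1/4))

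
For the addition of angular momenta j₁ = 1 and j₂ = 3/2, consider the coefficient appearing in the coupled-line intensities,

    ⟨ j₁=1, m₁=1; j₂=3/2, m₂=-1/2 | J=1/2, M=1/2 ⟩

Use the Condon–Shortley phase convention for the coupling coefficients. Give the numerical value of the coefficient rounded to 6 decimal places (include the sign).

j₁+j₂−J=2  J+j₁−j₂=0  J−j₁+j₂=1  j₁+j₂+J+1=4
(j₁±m₁, j₂±m₂, J±M) = (2,0,1,2,1,0)
P² = 2/3
sum k=0..0:
  [0] +1/2 = 1/2
S = 1/2
C² = P²·S² = 1/6 ; C = +0.408248

+0.408248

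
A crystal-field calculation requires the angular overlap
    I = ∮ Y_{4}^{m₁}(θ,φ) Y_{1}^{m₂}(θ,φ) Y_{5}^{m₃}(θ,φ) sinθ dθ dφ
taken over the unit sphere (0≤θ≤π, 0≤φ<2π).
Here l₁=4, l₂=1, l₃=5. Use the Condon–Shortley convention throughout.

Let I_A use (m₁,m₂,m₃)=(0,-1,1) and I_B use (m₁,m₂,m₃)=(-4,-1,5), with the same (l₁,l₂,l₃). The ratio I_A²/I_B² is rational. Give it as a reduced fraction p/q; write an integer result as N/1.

l's match ⇒ only the (l;m) 3-j factors differ between A and B.
A: triangle coeff Δ(4,1,5) = 1/495; Σ_t [0,0]: t=0:+1/1152 = 1/1152; (3j)²=1/33 [(4 1 5; 0 -1 1)], sign=+1
B: triangle coeff Δ(4,1,5) = 1/495; Σ_t [0,0]: t=0:+1/80640 = 1/80640; (3j)²=1/11 [(4 1 5; -4 -1 5)], sign=+1
I_A²/I_B² = (1/33)/(1/11) = 1/3

1/3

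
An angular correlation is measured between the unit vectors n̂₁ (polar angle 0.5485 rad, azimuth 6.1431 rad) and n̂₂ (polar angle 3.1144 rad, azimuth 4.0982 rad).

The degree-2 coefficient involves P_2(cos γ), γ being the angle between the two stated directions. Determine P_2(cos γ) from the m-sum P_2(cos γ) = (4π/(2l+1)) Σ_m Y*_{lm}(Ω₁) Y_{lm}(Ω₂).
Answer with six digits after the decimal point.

0.608019

Term-by-term m-sum for l=2 (normalisation 4π/5 = 2.513274):
  [-2]  conj(Y_{2,-2})(Ω₁) = 0.10092 - 0.02904j ; Y_{2,-2}(Ω₂) = -0.00010 - 0.00027j ; Δ = -0.00002 - 0.00002j
  [-1]  conj(Y_{2,-1})(Ω₁) = 0.34036 - 0.04799j ; Y_{2,-1}(Ω₂) = 0.01210 - 0.01716j ; Δ = 0.00329 - 0.00642j
  [+0]  conj(Y_{2,0})(Ω₁) = 0.37355 + 0.00000j ; Y_{2,0}(Ω₂) = 0.63008 + 0.00000j ; Δ = 0.23537 + 0.00000j
  [+1]  conj(Y_{2,1})(Ω₁) = -0.34036 - 0.04799j ; Y_{2,1}(Ω₂) = -0.01210 - 0.01716j ; Δ = 0.00329 + 0.00642j
  [+2]  conj(Y_{2,2})(Ω₁) = 0.10092 + 0.02904j ; Y_{2,2}(Ω₂) = -0.00010 + 0.00027j ; Δ = -0.00002 + 0.00002j
Accumulated sum 0.24192 - 0.00000j; after 4π/(2l+1) scaling, 0.60802 - 0.00000j ⇒ P_2 = 0.608019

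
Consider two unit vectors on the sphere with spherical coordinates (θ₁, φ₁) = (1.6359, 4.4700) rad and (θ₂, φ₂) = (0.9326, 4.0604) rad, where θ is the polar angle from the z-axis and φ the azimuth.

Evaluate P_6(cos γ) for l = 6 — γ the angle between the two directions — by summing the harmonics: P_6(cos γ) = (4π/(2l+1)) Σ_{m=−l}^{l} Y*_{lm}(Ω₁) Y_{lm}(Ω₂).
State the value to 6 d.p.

-0.113575

Term-by-term m-sum for l=6 (normalisation 4π/13 = 0.966644):
  term(m=-6) = -0.04794 + 0.03909j   from Y*(Ω₁)=-0.05542 + 0.47374j, Y(Ω₂)=0.09307 + 0.09031j
  term(m=-5) = 0.01649 - 0.03188j   from Y*(Ω₁)=0.10086 + 0.03783j, Y(Ω₂)=0.03934 - 0.33088j
  term(m=-4) = 0.00982 - 0.14510j   from Y*(Ω₁)=-0.19080 + 0.27815j, Y(Ω₂)=-0.37122 + 0.21932j
  term(m=-3) = 0.00758 + 0.02130j   from Y*(Ω₁)=0.08267 + 0.09291j, Y(Ω₂)=0.16846 + 0.06830j
  term(m=-2) = -0.05297 - 0.05668j   from Y*(Ω₁)=-0.26526 + 0.13971j, Y(Ω₂)=0.06823 + 0.24961j
  term(m=-1) = 0.03513 + 0.01525j   from Y*(Ω₁)=0.03129 + 0.12654j, Y(Ω₂)=0.17829 - 0.23357j
  term(m=+0) = -0.05372 + 0.00000j   from Y*(Ω₁)=-0.28995 + 0.00000j, Y(Ω₂)=0.18527 + 0.00000j
  term(m=+1) = 0.03513 - 0.01525j   from Y*(Ω₁)=-0.03129 + 0.12654j, Y(Ω₂)=-0.17829 - 0.23357j
  term(m=+2) = -0.05297 + 0.05668j   from Y*(Ω₁)=-0.26526 - 0.13971j, Y(Ω₂)=0.06823 - 0.24961j
  term(m=+3) = 0.00758 - 0.02130j   from Y*(Ω₁)=-0.08267 + 0.09291j, Y(Ω₂)=-0.16846 + 0.06830j
  term(m=+4) = 0.00982 + 0.14510j   from Y*(Ω₁)=-0.19080 - 0.27815j, Y(Ω₂)=-0.37122 - 0.21932j
  term(m=+5) = 0.01649 + 0.03188j   from Y*(Ω₁)=-0.10086 + 0.03783j, Y(Ω₂)=-0.03934 - 0.33088j
  term(m=+6) = -0.04794 - 0.03909j   from Y*(Ω₁)=-0.05542 - 0.47374j, Y(Ω₂)=0.09307 - 0.09031j
Accumulated sum -0.11749 + 0.00000j; after 4π/(2l+1) scaling, -0.11357 + 0.00000j ⇒ P_6 = -0.113575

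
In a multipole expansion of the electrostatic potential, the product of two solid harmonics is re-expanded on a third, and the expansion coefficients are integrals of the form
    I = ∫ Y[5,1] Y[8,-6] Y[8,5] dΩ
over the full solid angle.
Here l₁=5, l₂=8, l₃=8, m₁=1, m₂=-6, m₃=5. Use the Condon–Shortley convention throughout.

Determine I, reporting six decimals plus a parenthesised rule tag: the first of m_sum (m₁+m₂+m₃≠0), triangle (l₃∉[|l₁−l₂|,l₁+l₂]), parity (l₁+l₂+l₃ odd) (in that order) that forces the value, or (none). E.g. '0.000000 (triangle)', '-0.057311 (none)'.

0.000000 (parity)

l₁+l₂+l₃=21 is odd: 3j(l;000)=0 ⇒ I=0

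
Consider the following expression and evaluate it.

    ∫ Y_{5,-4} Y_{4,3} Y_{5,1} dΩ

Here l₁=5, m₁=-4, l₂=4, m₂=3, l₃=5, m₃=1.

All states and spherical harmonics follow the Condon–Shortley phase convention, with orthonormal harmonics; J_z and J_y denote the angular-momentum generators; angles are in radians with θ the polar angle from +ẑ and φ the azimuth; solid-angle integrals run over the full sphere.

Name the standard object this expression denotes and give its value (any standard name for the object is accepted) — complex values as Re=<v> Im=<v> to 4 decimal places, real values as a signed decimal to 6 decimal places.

This is a Gaunt coefficient — the integral of a triple product of spherical harmonics over the sphere.
Checks pass: Σm=0; 14 even; l₃=5∈[1,9].
(2·5+1)(2·4+1)(2·5+1) = 1089
Δ: 4! 6! 4! / 15! → 1/3153150
sum: t=0:+1/69120 t=1:−1/1728 t=2:+1/576 t=3:−1/1728 t=4:+1/69120 = 7/11520
3j²(5 4 5; 0 0 0) = Δ·Π!·Σ² = 2/143  (sign -1)
sum: t=3:−1/103680 t=4:+1/17280 = 1/20736
3j²(5 4 5; -4 3 1) = Δ·Π!·Σ² = 10/429  (sign +1)
combine: 4πI² = 1089·2/143·10/429 = 60/169
take √, sign -1: I = -0.16808437

Gaunt coefficient, -0.168084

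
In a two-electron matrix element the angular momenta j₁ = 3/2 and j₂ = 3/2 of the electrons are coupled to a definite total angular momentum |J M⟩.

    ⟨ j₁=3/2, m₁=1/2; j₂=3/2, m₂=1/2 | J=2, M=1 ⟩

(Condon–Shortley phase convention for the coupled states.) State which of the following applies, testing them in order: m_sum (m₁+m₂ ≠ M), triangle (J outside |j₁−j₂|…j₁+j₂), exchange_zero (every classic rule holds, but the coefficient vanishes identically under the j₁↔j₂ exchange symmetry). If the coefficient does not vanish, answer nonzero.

exchange_zero

m-sum: m₁+m₂ = 1/2+1/2 = 1, M = 1  ✓
triangle: |j₁−j₂| = 0 ≤ J = 2 ≤ j₁+j₂ = 3  ✓
exchange: j₁=j₂ and m₁=m₂, and (−1)^(j₁+j₂−J) = (−1)^1 = −1 forces ⟨j₁m₁;j₂m₂|JM⟩ = −⟨j₂m₂;j₁m₁|JM⟩ = −⟨j₁m₁;j₂m₂|JM⟩ ⇒ the coefficient vanishes identically
Racah sum check: Σ_k collapses to 0 ⇒ CG = 0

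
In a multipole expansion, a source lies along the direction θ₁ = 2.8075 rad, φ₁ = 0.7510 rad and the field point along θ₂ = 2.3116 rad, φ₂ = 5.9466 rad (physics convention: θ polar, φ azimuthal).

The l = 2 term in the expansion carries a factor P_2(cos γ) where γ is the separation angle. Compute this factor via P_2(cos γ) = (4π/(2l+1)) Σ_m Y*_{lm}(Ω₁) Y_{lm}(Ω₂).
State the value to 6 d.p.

0.343735

Expand P_2 via completeness: Σ_{m} conj(Y_{2,m}) at Ω₁ times Y_{2,m} at Ω₂ —
  [-2]  conj(Y_{2,-2})(Ω₁) = (0.002855, 0.041436) ; Y_{2,-2}(Ω₂) = (0.164454, 0.131140) ; Δ = (-0.004964, 0.007189)
  [-1]  conj(Y_{2,-1})(Ω₁) = (-0.174945, -0.163306) ; Y_{2,-1}(Ω₂) = (-0.363150, -0.127066) ; Δ = (0.042781, 0.081534)
  [+0]  conj(Y_{2,0})(Ω₁) = (0.529044, -0.000000) ; Y_{2,0}(Ω₂) = (0.115558, 0.000000) ; Δ = (0.061135, 0.000000)
  [+1]  conj(Y_{2,1})(Ω₁) = (0.174945, -0.163306) ; Y_{2,1}(Ω₂) = (0.363150, -0.127066) ; Δ = (0.042781, -0.081534)
  [+2]  conj(Y_{2,2})(Ω₁) = (0.002855, -0.041436) ; Y_{2,2}(Ω₂) = (0.164454, -0.131140) ; Δ = (-0.004964, -0.007189)
Σ over m = (0.136768, -0.000000); ×(4π/5) → (0.343735, -0.000000). Real part: 0.343735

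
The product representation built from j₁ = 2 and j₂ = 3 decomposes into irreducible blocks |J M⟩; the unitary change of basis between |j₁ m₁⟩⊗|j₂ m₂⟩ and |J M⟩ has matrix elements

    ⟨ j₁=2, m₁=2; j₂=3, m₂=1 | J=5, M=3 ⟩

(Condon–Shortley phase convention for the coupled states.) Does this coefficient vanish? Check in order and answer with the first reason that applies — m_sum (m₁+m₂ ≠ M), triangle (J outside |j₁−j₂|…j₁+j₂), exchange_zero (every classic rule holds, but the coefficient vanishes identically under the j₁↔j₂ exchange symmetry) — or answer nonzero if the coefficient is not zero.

nonzero

m-sum: m₁+m₂ = 2+1 = 3, M = 3  ✓
triangle: |j₁−j₂| = 1 ≤ J = 5 ≤ j₁+j₂ = 5  ✓
exchange: j₁≠j₂ or m₁≠m₂ — the exchange symmetry imposes no constraint here
value check: CG = +√(1/3) = +0.577350 ≠ 0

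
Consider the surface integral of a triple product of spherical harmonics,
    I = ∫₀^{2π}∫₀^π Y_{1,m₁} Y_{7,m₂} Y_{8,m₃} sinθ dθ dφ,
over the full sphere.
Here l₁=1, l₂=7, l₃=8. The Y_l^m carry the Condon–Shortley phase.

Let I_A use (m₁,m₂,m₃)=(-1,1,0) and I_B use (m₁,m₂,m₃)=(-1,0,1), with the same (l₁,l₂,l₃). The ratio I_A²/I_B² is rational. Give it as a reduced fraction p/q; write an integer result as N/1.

7/9

Same 1,7,8: normalisation and zero-m 3j drop out of the ratio.
A: Δ: 0! 2! 14! / 17! → 1/2040; sum: t=0:+1/58060800 = 1/58060800; 3j²(1 7 8; -1 1 0) = Δ·Π!·Σ² = 7/510  (sign +1)
B: Δ: 0! 2! 14! / 17! → 1/2040; sum: t=0:+1/50803200 = 1/50803200; 3j²(1 7 8; -1 0 1) = Δ·Π!·Σ² = 3/170  (sign -1)
I_A²/I_B² = (7/510)/(3/170) = 7/9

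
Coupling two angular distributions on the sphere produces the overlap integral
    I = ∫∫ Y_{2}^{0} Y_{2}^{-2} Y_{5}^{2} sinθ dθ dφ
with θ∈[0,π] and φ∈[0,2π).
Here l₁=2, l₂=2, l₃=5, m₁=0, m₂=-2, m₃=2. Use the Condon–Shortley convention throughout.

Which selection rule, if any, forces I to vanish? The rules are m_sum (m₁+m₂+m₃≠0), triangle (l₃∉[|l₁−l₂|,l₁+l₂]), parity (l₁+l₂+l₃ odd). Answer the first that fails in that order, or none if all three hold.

triangle

Σmᵢ = 0  ✓
l₃∈[|l₁−l₂|,l₁+l₂]=[0,4] required, l₃=5 fails  ✗
Σlᵢ = 9 ⇒ odd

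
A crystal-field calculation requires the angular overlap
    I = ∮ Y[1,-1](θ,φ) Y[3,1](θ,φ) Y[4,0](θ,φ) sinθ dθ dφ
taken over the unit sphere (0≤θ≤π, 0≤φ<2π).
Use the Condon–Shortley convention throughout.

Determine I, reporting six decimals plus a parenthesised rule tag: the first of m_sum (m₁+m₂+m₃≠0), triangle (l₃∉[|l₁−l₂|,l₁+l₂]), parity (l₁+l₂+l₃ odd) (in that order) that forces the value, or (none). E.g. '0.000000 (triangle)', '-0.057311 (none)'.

m-sum 0 ✓  L=8 even ✓  2≤4≤4 ✓
Π(2lᵢ+1) = 3×7×9 = 189
triangle coeff Δ(1,3,4) = 1/252
Σ_t [0,0]: t=0:+1/36 = 1/36
(3j)²=4/63 [(1 3 4; 0 0 0)], sign=+1
Σ_t [0,0]: t=0:+1/96 = 1/96
(3j)²=1/42 [(1 3 4; -1 1 0)], sign=+1
⇒ 4πI² = 2/7
I = (+1)√(2/7/(4π)) = 0.15078601
No selection rule forces the value: the integral is nonzero (none).

0.150786 (none)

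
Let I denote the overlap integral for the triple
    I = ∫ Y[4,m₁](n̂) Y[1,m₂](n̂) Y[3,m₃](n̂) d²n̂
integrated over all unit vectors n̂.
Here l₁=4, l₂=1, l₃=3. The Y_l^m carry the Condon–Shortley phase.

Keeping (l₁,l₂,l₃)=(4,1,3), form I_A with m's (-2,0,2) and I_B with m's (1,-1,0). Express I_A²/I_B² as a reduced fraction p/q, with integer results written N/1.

6/5

Shared (l₁,l₂,l₃)=(4,1,3): N and (l;000)² cancel in I_A²/I_B².
A: Δ = 2!·6!·0!/9! = 1/252; Racah Σ t=1..1: t=1:−1/120 = -1/120; ⇒ 3j(4 1 3; -2 0 2)² = 1/21, sgn +1
B: Δ = 2!·6!·0!/9! = 1/252; Racah Σ t=0..0: t=0:+1/72 = 1/72; ⇒ 3j(4 1 3; 1 -1 0)² = 5/126, sgn -1
I_A²/I_B² = (1/21)/(5/126) = 6/5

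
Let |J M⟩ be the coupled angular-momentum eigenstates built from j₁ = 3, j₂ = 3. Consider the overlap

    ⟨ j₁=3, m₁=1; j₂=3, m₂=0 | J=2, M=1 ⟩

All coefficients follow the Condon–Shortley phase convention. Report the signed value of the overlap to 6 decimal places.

j₁+j₂−J=4  J+j₁−j₂=2  J−j₁+j₂=2  j₁+j₂+J+1=9
(j₁±m₁, j₂±m₂, J±M) = (4,2,3,3,3,1)
P² = 96/7
sum k=1..2:
  [1] −1/12 = -1/12
  [2] +1/8 = 1/8
S = 1/24
C² = P²·S² = 1/42 ; C = +0.154303

+0.154303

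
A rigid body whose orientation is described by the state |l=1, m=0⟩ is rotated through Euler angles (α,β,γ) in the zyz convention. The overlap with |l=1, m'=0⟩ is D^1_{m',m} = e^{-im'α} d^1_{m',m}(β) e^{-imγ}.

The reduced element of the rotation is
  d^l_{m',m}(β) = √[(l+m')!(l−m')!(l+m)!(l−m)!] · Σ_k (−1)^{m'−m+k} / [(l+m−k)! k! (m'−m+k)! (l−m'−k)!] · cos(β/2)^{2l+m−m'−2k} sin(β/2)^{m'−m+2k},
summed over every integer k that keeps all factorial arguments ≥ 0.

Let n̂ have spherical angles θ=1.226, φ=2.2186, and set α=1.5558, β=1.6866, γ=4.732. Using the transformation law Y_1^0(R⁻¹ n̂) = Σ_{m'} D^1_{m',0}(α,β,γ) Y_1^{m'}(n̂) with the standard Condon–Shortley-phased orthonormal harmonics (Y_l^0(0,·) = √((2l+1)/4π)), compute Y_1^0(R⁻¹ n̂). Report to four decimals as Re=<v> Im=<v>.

Re=0.3410 Im=0.0000

Need the full column D^1_{m',0} for m'=−1..1 at α=1.5558, β=1.6866, γ=4.7320.
cos(β/2)=0.665002, sin(β/2)=0.746842
d^1_{-1,0}: single k=1 term ⇒ +0.702371;  D = +0.010533+0.702292i
d^1_{0,0}: k∈[0..1] ⇒ +0.442227 -0.557773 = -0.115545;  D = -0.115545+0.000000i
d^1_{1,0}: single k=0 term ⇒ -0.702371;  D = -0.010533+0.702292i
Y_1^{m'}(θ=1.226,φ=2.2186) and Σ D·Y over m':
  (+0.0105+0.7023i)·(-0.1962-0.2593i)  (-0.1155+0.0000i)·(+0.1652+0.0000i)  (-0.0105+0.7023i)·(+0.1962-0.2593i)
Y_1^0(R⁻¹ n̂) = +0.340973+0.000000i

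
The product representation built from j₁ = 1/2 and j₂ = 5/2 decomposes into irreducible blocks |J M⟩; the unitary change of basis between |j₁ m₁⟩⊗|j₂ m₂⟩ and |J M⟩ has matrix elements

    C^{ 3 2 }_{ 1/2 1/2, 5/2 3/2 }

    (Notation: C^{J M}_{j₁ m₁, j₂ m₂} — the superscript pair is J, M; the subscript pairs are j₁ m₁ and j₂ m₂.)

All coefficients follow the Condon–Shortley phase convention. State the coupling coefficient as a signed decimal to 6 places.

triangle: 0!*1!*5!/7! = 120/5040
(j±m)!: 1!*0!*4!*1!*5!*1! = 2880
prefactor² = (2J+1)*Δ*N² = 480
  k=0: +1/(0!*0!*0!*4!*1!*1!) = 1/24
Σ = 1/24  ⇒  CG² = 480*(1/24)² = 5/6
CG = +√(5/6) = +0.912871

+√(5/6) = +0.912871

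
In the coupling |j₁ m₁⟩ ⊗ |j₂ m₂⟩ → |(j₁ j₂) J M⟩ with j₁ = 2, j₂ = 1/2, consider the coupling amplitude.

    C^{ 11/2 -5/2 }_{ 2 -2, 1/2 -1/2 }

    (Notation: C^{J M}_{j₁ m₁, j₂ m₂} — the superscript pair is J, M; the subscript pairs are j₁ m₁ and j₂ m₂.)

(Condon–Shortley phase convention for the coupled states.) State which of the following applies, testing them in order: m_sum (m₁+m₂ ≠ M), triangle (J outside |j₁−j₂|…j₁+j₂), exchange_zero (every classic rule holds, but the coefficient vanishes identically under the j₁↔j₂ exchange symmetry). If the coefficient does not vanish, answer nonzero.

m-sum: m₁+m₂ = -2+(-1/2) = -5/2, M = -5/2  ✓
triangle: need |j₁−j₂| ≤ J ≤ j₁+j₂, i.e. J ∈ [3/2, 5/2]; J = 11/2 is outside ✗ ⇒ coefficient is 0

triangle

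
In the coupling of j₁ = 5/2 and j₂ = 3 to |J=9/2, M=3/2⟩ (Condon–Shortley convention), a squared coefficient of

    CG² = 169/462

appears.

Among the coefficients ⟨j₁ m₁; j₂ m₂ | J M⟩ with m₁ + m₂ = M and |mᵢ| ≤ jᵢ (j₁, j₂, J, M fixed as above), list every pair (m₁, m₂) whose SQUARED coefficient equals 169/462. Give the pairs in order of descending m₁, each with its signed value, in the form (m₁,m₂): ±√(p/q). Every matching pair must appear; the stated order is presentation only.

(-1/2,2): −√(169/462)

Admissible pairs with m₁+m₂ = M = 3/2: (-3/2,3), (-1/2,2), (1/2,1), (3/2,0), (5/2,-1)
  (m₁,m₂)=(5/2,-1): CG² = 50/231, CG = +√(50/231)
  (m₁,m₂)=(3/2,0): CG² = 45/154, CG = +√(45/154)
  (m₁,m₂)=(1/2,1): CG² = 5/231, CG = −√(5/231)
  (m₁,m₂)=(-1/2,2): CG² = 169/462, CG = −√(169/462)   ← matches the target
  (m₁,m₂)=(-3/2,3): CG² = 8/77, CG = −√(8/77)
Pairs with CG² = 169/462: (-1/2,2): −√(169/462)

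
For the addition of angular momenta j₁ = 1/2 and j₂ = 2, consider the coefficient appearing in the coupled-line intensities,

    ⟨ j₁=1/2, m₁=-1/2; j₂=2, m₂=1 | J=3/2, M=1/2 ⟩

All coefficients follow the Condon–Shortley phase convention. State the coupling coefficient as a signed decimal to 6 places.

j₁+j₂−J=1  J+j₁−j₂=0  J−j₁+j₂=3  j₁+j₂+J+1=5
(j₁±m₁, j₂±m₂, J±M) = (0,1,3,1,2,1)
P² = 12/5
sum k=1..1:
  [1] −1/2 = -1/2
S = -1/2
C² = P²·S² = 3/5 ; C = -0.774597

−√(3/5) ≈ -0.774597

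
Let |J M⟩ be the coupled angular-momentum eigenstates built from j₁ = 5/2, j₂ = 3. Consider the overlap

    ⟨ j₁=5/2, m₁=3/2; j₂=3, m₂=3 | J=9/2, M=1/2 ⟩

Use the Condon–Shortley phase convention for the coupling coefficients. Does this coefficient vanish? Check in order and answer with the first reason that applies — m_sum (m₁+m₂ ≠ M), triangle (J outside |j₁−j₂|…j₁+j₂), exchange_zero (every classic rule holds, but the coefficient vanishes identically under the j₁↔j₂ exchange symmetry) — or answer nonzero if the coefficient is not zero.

m_sum

m-sum: m₁+m₂ = 3/2+3 = 9/2, M = 1/2  ✗ ⇒ coefficient is 0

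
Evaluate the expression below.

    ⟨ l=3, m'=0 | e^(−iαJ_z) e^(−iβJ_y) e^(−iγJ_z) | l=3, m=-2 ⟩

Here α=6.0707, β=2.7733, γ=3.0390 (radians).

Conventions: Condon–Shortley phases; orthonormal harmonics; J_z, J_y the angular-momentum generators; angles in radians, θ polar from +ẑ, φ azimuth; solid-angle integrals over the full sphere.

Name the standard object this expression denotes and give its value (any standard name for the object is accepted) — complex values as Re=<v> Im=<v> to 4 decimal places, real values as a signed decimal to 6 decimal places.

This is a Wigner D-matrix element — the rotation-matrix element ⟨l m'| R(α,β,γ) |l m⟩ in the angular-momentum basis.
Split into d^3_{0,-2}(β=2.7733) × two z-phases.
Half-angle: c=0.183107, s=0.983093. N=√(6·6·1·120)=65.726707
k: max(0,(-2)−(0))=0 … min(3+(-2),3−(0))=1
  k=0: (−1)^2·65.7267/(12)·0.1831^4·0.9831^2 = +0.005951
  k=1: (−1)^3·65.7267/(12)·0.1831^2·0.9831^4 = -0.171534
d^3_{0,-2}(2.7733) = +0.005951 -0.171534 = -0.165583
Attach z-rotation phases: D = e^{-i(0)(6.0707)}·(-0.165583)·e^{-i(-2)(3.0390)} = -0.162110+0.033737i

Wigner D-matrix element, Re=-0.1621 Im=0.0337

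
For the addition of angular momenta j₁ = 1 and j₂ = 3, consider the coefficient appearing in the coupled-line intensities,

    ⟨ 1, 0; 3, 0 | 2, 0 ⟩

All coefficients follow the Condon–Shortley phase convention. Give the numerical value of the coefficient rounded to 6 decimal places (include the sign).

j₁+j₂−J=2  J+j₁−j₂=0  J−j₁+j₂=4  j₁+j₂+J+1=7
(j₁±m₁, j₂±m₂, J±M) = (1,1,3,3,2,2)
P² = 48/7
sum k=1..1:
  [1] −1/4 = -1/4
S = -1/4
C² = P²·S² = 3/7 ; C = -0.654654

-0.654654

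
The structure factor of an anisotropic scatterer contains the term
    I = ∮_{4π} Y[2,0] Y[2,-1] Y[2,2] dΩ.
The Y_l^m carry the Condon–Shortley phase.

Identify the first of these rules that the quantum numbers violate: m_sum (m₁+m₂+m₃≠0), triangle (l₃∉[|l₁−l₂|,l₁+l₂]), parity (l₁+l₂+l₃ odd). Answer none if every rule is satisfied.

m_sum

azimuthal sum: 0 − 1 + 2 = 1  ✗
0 ≤ 2 ≤ 4 (triangle on l)
L = 2 + 2 + 2 = 6 (even)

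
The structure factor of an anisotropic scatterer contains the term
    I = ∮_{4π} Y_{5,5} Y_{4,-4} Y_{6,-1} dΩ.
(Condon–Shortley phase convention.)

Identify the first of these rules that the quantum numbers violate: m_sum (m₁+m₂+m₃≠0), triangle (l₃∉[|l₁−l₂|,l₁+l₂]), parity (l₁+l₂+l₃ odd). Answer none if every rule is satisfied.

azimuthal sum: 5 − 4 − 1 = 0  ✓
1 ≤ 6 ≤ 9 (triangle on l)  ✓
L = 5 + 4 + 6 = 15 (odd)  ✗

parity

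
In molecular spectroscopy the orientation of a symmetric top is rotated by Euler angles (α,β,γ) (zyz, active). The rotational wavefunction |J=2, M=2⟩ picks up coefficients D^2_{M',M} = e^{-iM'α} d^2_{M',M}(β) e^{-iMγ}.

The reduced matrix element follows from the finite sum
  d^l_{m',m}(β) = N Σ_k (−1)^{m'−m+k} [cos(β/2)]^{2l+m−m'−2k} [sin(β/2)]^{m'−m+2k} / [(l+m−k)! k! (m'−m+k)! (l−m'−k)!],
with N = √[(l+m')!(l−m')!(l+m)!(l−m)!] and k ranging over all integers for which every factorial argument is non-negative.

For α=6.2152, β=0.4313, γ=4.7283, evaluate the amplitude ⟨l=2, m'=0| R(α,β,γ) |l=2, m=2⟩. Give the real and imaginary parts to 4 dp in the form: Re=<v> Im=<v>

Split into d^2_{0,2}(β=0.4313) × two z-phases.
c=cos(0.431300/2)=0.976838, s=sin(0.431300/2)=0.213982; N=√[2·2·24·1]=9.797959
Admissible k: 2..2 (factorial args all ≥0)
  k=2: (−1)^0·9.7980/(4)·0.9768^2·0.2140^2 = +0.107023
d^2_{0,2}(0.4313) = +0.107023
Attach z-rotation phases: D = e^{-i(0)(6.2152)}·(+0.107023)·e^{-i(2)(4.7283)} = -0.106969+0.003405i

Re=-0.1070 Im=0.0034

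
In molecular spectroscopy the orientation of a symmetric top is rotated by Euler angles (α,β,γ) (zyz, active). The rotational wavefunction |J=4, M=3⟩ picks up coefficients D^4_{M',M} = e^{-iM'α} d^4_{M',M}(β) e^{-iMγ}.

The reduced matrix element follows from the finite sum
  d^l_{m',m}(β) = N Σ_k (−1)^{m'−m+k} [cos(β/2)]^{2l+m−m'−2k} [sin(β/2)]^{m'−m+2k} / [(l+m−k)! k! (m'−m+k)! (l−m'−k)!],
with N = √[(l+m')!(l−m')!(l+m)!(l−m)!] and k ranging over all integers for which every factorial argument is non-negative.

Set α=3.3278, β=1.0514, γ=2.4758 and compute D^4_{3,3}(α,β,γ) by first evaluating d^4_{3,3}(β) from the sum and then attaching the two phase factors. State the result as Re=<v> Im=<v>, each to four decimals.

D^4_{3,3}(3.3278,1.0514,2.4758) = e^{-i·3·3.3278}·d^4_{3,3}(1.0514)·e^{-i·3·2.4758}. Compute d first:
With c≡cos(β/2)=0.864973 and s≡sin(β/2)=0.501819, N=[5040·1·5040·1]^{1/2}=5040.000000
k: max(0,(3)−(3))=0 … min(4+(3),4−(3))=1
  k=0: (−1)^0·5040.0000/(5040)·0.8650^8·0.5018^0 = +0.313343
  k=1: (−1)^1·5040.0000/(720)·0.8650^6·0.5018^2 = -0.738255
d^4_{3,3}(1.0514) = +0.313343 -0.738255 = -0.424912
Attach z-rotation phases: D = e^{-i(3)(3.3278)}·(-0.424912)·e^{-i(3)(2.4758)} = -0.055943-0.421214i

Re=-0.0559 Im=-0.4212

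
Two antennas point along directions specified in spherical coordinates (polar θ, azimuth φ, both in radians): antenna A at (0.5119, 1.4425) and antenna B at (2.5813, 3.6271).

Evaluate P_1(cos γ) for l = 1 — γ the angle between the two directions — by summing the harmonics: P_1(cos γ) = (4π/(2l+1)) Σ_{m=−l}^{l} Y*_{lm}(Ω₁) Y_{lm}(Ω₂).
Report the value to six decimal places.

-0.888451

Expand P_1 via completeness: Σ_{m} conj(Y_{1,m}) at Ω₁ times Y_{1,m} at Ω₂ —
  m=-1: Y*=0.02165 + 0.16784j  Y=-0.16239 + 0.08568j  product -0.01790 - 0.02540j
  m=+0: Y*=0.42597 + 0.00000j  Y=-0.41390 + 0.00000j  product -0.17631 + 0.00000j
  m=+1: Y*=-0.02165 + 0.16784j  Y=0.16239 + 0.08568j  product -0.01790 + 0.02540j
Accumulated sum -0.21210 + 0.00000j; after 4π/(2l+1) scaling, -0.88845 + 0.00000j ⇒ P_1 = -0.888451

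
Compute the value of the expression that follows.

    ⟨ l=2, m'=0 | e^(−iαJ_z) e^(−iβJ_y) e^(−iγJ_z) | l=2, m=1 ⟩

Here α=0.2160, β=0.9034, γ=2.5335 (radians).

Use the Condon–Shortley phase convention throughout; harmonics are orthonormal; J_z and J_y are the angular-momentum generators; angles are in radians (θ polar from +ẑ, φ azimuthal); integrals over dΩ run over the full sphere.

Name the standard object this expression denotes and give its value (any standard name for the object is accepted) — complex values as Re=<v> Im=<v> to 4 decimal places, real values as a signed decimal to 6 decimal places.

Wigner D-matrix element, Re=-0.4887 Im=-0.3402

This is a Wigner D-matrix element — the rotation-matrix element ⟨l m'| R(α,β,γ) |l m⟩ in the angular-momentum basis.
D^2_{0,1}(0.2160,0.9034,2.5335) = e^{-i·0·0.2160}·d^2_{0,1}(0.9034)·e^{-i·1·2.5335}. Compute d first:
Half-angle: c=0.899706, s=0.436496. N=√(2·2·6·1)=4.898979
k: max(0,(1)−(0))=1 … min(2+(1),2−(0))=2
  k=1: (−1)^0·4.8990/(2)·0.8997^3·0.4365^1 = +0.778678
  k=2: (−1)^1·4.8990/(2)·0.8997^1·0.4365^3 = -0.183280
d^2_{0,1}(0.9034) = +0.778678 -0.183280 = +0.595398
Phases: e^{-i·(0)·0.2160}=+1.000000+0.000000i, e^{-i·(1)·2.5335}=-0.820739-0.571303i ⇒ D=-0.488666-0.340152i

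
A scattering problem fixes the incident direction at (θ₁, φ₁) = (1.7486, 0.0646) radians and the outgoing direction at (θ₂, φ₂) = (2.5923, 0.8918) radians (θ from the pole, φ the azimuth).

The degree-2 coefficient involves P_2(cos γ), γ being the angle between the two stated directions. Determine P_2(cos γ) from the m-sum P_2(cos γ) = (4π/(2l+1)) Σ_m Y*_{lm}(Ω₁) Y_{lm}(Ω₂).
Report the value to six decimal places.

Addition theorem: P_2(cos γ) = (4π/5) Σ_m Y*_{lm}(Ω₁) Y_{lm}(Ω₂), m = −2…2:
  m=-2: (0.371072, 0.048211) × (-0.022237, -0.102912) = (-0.003290, -0.039260)  (running Σ = (-0.003290, -0.039260))
  m=-1: (-0.134205, -0.008682) × (-0.216038, 0.267704) = (0.031317, -0.034051)  (running Σ = (0.028027, -0.073311))
  m=0: (-0.285793, -0.000000) × (0.372883, 0.000000) = (-0.106567, -0.000000)  (running Σ = (-0.078540, -0.073311))
  m=1: (0.134205, -0.008682) × (0.216038, 0.267704) = (0.031317, 0.034051)  (running Σ = (-0.047222, -0.039260))
  m=2: (0.371072, -0.048211) × (-0.022237, 0.102912) = (-0.003290, 0.039260)  (running Σ = (-0.050512, -0.000000))
Accumulated sum (-0.050512, -0.000000); after 4π/(2l+1) scaling, (-0.126951, -0.000000) ⇒ P_2 = -0.126951

-0.126951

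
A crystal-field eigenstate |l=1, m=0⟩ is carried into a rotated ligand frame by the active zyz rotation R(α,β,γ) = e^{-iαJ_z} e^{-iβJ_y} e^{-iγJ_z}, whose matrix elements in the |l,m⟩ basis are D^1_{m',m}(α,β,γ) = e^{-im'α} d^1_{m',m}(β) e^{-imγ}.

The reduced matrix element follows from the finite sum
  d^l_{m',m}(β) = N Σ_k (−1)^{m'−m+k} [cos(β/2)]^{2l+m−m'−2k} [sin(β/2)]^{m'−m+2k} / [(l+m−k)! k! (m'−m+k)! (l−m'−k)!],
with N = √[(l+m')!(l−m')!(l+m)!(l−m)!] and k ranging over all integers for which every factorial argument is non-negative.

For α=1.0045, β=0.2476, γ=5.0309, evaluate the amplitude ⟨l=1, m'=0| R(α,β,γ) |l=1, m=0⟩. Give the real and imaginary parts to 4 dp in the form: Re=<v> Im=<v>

Split into d^1_{0,0}(β=0.2476) × two z-phases.
c=cos(0.247600/2)=0.992347, s=sin(0.247600/2)=0.123484; N=√[1·1·1·1]=1.000000
Admissible k: 0..1 (factorial args all ≥0)
  k=0: (−1)^0·1.0000/(1)·0.9923^2·0.1235^0 = +0.984752
  k=1: (−1)^1·1.0000/(1)·0.9923^0·0.1235^2 = -0.015248
d^1_{0,0}(0.2476) = +0.984752 -0.015248 = +0.969503
Attach z-rotation phases: D = e^{-i(0)(1.0045)}·(+0.969503)·e^{-i(0)(5.0309)} = +0.969503+0.000000i

Re=0.9695 Im=0.0000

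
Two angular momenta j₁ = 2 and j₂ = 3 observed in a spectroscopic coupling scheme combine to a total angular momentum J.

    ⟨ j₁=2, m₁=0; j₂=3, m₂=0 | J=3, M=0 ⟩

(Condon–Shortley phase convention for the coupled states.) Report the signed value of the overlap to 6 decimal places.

j₁+j₂−J=2  J+j₁−j₂=2  J−j₁+j₂=4  j₁+j₂+J+1=9
(j₁±m₁, j₂±m₂, J±M) = (2,2,3,3,3,3)
P² = 48/5
sum k=0..2:
  [0] +1/24 = 1/24
  [1] −1/4 = -1/4
  [2] +1/24 = 1/24
S = -1/6
C² = P²·S² = 4/15 ; C = -0.516398

-0.516398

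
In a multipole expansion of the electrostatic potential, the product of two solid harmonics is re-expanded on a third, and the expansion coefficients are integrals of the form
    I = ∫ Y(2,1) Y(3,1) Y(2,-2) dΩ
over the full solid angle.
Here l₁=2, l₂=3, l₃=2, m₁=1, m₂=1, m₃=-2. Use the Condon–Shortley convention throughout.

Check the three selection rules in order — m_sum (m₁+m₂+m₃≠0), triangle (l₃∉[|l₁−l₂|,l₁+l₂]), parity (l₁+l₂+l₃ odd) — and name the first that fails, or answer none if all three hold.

Σmᵢ = 0  ✓
l₃∈[|l₁−l₂|,l₁+l₂]=[1,5], have l₃=2  ✓
Σlᵢ = 7 ⇒ odd  ✗

parity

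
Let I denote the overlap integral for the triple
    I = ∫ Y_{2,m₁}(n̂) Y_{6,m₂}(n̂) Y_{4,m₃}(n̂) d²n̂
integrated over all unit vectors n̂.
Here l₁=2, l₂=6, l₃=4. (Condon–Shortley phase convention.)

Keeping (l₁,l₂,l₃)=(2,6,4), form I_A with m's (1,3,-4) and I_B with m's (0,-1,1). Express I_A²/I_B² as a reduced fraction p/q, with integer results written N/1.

3/70

l's match ⇒ only the (l;m) 3-j factors differ between A and B.
A: triangle coeff Δ(2,6,4) = 1/6435; Σ_t [1,1]: t=1:−1/241920 = -1/241920; (3j)²=1/715 [(2 6 4; 1 3 -4)], sign=-1
B: triangle coeff Δ(2,6,4) = 1/6435; Σ_t [2,2]: t=2:+1/2880 = 1/2880; (3j)²=14/429 [(2 6 4; 0 -1 1)], sign=-1
I_A²/I_B² = (1/715)/(14/429) = 3/70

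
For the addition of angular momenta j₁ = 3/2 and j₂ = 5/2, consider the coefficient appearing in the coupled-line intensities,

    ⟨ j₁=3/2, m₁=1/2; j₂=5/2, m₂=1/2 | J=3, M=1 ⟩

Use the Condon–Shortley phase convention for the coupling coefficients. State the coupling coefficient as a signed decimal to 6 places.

j₁+j₂−J=1  J+j₁−j₂=2  J−j₁+j₂=4  j₁+j₂+J+1=8
(j₁±m₁, j₂±m₂, J±M) = (2,1,3,2,4,2)
P² = 48/5
sum k=0..1:
  [0] +1/6 = 1/6
  [1] −1/8 = -1/8
S = 1/24
C² = P²·S² = 1/60 ; C = +0.129099

+0.129099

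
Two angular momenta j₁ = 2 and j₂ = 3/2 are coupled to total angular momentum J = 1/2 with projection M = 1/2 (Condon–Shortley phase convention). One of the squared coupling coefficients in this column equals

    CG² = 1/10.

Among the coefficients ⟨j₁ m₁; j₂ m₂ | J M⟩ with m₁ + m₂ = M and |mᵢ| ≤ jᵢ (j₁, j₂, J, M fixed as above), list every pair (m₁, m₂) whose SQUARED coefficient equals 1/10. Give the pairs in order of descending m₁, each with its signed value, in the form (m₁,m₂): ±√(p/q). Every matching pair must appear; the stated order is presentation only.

Admissible pairs with m₁+m₂ = M = 1/2: (-1,3/2), (0,1/2), (1,-1/2), (2,-3/2)
  (m₁,m₂)=(2,-3/2): CG² = 2/5, CG = +√(2/5)
  (m₁,m₂)=(1,-1/2): CG² = 3/10, CG = −√(3/10)
  (m₁,m₂)=(0,1/2): CG² = 1/5, CG = +√(1/5)
  (m₁,m₂)=(-1,3/2): CG² = 1/10, CG = −√(1/10)   ← matches the target
Pairs with CG² = 1/10: (-1,3/2): −√(1/10)

(-1,3/2): −√(1/10)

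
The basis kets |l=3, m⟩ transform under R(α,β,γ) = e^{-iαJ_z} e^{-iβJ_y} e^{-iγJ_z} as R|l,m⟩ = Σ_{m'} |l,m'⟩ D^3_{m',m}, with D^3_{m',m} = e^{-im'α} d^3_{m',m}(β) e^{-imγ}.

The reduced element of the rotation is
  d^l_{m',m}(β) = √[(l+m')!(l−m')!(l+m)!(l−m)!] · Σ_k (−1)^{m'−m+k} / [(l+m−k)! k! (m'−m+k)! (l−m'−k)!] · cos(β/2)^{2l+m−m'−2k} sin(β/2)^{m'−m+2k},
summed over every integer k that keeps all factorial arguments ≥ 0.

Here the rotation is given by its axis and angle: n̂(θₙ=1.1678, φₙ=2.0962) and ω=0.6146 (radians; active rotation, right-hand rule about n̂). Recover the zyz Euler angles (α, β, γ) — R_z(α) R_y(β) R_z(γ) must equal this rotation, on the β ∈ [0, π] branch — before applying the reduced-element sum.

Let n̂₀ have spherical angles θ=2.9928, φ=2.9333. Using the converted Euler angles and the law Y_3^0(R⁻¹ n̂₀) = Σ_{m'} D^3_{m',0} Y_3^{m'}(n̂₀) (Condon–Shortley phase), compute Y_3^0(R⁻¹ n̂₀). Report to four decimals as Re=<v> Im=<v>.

Axis–angle → zyz. n̂ = (sinθₙcosφₙ, sinθₙsinφₙ, cosθₙ) = (-0.461382, +0.795817, +0.392176), ω = 0.6146.
R = I cosω + sinω [n̂]ₓ + (1−cosω) n̂n̂ᵀ gives
  R = [+0.855959, -0.293333, +0.425781; +0.158950, +0.932900, +0.323161; -0.492005, -0.208935, +0.845149]
β = atan2(√(R₁₃²+R₂₃²), R₃₃) = 0.563952; α = atan2(R₂₃, R₁₃) mod 2π = 0.649225; γ = atan2(R₃₂, −R₃₁) mod 2π = 5.881603
Need the full column D^3_{m',0} for m'=−3..3 at α=0.6492, β=0.5640, γ=5.8816.
cos(β/2)=0.960508, sin(β/2)=0.278254
d^3_{-3,0}: single k=3 term ⇒ +0.085377;  D = -0.031421+0.079385i
d^3_{-2,0}: k∈[2..3] ⇒ +0.360950 -0.030292 = +0.330658;  D = +0.088944+0.318471i
d^3_{-1,0}: k∈[1..3] ⇒ +0.788018 -0.198399 +0.005550 = +0.595169;  D = +0.474083+0.359821i
d^3_{0,0}: k∈[0..3] ⇒ +0.785244 -0.593101 +0.049775 -0.000464 = +0.241454;  D = +0.241454+0.000000i
d^3_{1,0}: k∈[0..2] ⇒ -0.788018 +0.198399 -0.005550 = -0.595169;  D = -0.474083+0.359821i
d^3_{2,0}: k∈[0..1] ⇒ +0.360950 -0.030292 = +0.330658;  D = +0.088944-0.318471i
d^3_{3,0}: single k=0 term ⇒ -0.085377;  D = +0.031421+0.079385i
Y_3^{m'}(θ=2.9928,φ=2.9333) and Σ D·Y over m':
  (-0.0314+0.0794i)·(-0.0011-0.0008i)  (+0.0889+0.3185i)·(-0.0203-0.0090i)  (+0.4741+0.3598i)·(-0.1823-0.0385i)  (+0.2415+0.0000i)·(-0.6976+0.0000i)  (-0.4741+0.3598i)·(+0.1823-0.0385i)  (+0.0889-0.3185i)·(-0.0203+0.0090i)  (+0.0314+0.0794i)·(+0.0011-0.0008i)
Y_3^0(R⁻¹ n̂) = -0.311279-0.000000i

Re=-0.3113 Im=0.0000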